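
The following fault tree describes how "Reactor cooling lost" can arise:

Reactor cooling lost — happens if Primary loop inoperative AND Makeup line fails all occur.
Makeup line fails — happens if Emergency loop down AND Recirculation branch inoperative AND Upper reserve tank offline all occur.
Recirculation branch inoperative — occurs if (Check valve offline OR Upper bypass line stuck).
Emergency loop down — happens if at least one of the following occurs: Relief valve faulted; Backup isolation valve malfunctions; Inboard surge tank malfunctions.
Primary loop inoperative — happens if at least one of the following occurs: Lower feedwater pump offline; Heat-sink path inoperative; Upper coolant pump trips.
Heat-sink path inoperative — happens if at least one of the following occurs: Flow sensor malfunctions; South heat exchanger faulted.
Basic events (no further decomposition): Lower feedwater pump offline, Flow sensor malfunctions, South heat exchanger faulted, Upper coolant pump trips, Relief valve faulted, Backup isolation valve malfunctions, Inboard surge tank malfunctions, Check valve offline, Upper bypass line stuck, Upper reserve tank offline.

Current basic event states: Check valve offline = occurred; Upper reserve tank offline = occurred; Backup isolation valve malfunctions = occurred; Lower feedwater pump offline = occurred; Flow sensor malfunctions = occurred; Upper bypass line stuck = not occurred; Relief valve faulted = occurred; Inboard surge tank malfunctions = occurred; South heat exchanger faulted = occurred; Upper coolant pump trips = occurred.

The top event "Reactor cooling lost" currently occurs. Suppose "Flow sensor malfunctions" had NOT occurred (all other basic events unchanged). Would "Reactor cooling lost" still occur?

Yes

Counterfactual: set "Flow sensor malfunctions" to not occurred.
Heat-sink path inoperative [OR]: Flow sensor malfunctions=not, South heat exchanger faulted=occurs → at least one input occurs → occurs.
Primary loop inoperative [OR]: Lower feedwater pump offline=occurs, Heat-sink path inoperative=occurs, Upper coolant pump trips=occurs → at least one input occurs → occurs.
Emergency loop down [OR]: Relief valve faulted=occurs, Backup isolation valve malfunctions=occurs, Inboard surge tank malfunctions=occurs → at least one input occurs → occurs.
Recirculation branch inoperative [OR]: Check valve offline=occurs, Upper bypass line stuck=not → at least one input occurs → occurs.
Makeup line fails [AND]: Emergency loop down=occurs, Recirculation branch inoperative=occurs, Upper reserve tank offline=occurs → all inputs occur → occurs.
Reactor cooling lost [AND]: Primary loop inoperative=occurs, Makeup line fails=occurs → all inputs occur → occurs.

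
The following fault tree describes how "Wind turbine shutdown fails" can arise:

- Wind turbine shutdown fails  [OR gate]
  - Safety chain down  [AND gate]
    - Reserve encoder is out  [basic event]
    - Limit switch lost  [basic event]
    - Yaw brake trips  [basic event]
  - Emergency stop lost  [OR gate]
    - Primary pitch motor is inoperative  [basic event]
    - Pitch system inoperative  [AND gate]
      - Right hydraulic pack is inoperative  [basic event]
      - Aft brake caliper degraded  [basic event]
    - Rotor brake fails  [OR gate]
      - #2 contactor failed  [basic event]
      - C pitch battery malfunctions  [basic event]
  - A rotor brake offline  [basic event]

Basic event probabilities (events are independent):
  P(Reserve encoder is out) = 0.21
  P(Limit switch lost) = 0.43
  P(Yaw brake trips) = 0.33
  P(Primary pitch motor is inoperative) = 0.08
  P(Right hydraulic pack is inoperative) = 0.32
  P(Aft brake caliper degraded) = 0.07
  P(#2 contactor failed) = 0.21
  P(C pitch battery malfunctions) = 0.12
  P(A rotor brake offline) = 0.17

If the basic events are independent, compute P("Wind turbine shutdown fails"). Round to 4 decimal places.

0.4965

P(Safety chain down) [AND] = 0.21 × 0.43 × 0.33 = 0.029799
P(Pitch system inoperative) [AND] = 0.32 × 0.07 = 0.022400
P(Rotor brake fails) [OR] = 1 − (1−0.21) × (1−0.12) = 0.304800
P(Emergency stop lost) [OR] = 1 − (1−0.08) × (1−0.022400) × (1−0.304800) = 0.374743
P(Wind turbine shutdown fails) [OR] = 1 − (1−0.029799) × (1−0.374743) × (1−0.17) = 0.496501
Rounded to 4 decimal places: P(Wind turbine shutdown fails) ≈ 0.4965.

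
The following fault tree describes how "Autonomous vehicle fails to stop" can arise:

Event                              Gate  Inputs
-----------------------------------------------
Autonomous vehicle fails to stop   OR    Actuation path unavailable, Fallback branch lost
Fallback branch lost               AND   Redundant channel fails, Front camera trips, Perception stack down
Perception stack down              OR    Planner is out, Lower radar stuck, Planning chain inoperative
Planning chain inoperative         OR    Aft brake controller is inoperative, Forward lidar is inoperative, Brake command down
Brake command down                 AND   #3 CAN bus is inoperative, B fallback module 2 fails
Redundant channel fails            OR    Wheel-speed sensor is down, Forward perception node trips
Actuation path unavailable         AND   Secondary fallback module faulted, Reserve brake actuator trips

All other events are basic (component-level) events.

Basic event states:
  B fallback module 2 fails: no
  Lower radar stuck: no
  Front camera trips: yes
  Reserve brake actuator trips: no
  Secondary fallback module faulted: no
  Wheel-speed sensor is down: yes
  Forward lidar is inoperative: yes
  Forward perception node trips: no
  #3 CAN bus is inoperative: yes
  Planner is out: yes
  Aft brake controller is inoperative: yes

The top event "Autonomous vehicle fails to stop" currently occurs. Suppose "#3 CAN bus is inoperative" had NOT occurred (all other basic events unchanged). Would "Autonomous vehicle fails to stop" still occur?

Counterfactual: set "#3 CAN bus is inoperative" to not occurred.
Actuation path unavailable [AND]: Secondary fallback module faulted=not, Reserve brake actuator trips=not → not all inputs occur → does not occur.
Redundant channel fails [OR]: Wheel-speed sensor is down=occurs, Forward perception node trips=not → at least one input occurs → occurs.
Brake command down [AND]: #3 CAN bus is inoperative=not, B fallback module 2 fails=not → not all inputs occur → does not occur.
Planning chain inoperative [OR]: Aft brake controller is inoperative=occurs, Forward lidar is inoperative=occurs, Brake command down=not → at least one input occurs → occurs.
Perception stack down [OR]: Planner is out=occurs, Lower radar stuck=not, Planning chain inoperative=occurs → at least one input occurs → occurs.
Fallback branch lost [AND]: Redundant channel fails=occurs, Front camera trips=occurs, Perception stack down=occurs → all inputs occur → occurs.
Autonomous vehicle fails to stop [OR]: Actuation path unavailable=not, Fallback branch lost=occurs → at least one input occurs → occurs.

Yes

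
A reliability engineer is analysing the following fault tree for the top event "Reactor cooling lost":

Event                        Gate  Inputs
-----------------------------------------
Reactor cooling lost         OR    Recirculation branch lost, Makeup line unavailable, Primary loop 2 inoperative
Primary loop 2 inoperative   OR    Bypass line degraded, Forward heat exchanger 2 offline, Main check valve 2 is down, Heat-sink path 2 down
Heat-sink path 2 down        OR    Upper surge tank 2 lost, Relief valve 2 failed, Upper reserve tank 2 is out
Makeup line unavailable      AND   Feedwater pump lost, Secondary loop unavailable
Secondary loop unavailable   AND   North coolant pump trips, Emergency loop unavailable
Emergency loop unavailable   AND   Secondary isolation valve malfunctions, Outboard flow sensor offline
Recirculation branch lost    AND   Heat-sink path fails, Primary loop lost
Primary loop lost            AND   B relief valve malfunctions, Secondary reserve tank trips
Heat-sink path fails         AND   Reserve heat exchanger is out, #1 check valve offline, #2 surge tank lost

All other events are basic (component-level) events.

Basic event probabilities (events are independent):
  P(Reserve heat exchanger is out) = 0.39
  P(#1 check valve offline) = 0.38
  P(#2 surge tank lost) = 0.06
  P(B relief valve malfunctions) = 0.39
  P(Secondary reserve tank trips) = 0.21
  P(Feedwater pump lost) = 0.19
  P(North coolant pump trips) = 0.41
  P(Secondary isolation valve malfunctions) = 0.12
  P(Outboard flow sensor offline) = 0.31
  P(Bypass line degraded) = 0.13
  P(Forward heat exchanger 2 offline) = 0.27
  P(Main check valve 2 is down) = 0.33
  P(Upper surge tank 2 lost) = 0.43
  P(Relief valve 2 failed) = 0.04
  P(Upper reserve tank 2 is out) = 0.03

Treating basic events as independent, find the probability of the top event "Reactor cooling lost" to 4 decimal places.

0.7750

P(Heat-sink path fails) [AND] = 0.39 × 0.38 × 0.06 = 0.008892
P(Primary loop lost) [AND] = 0.39 × 0.21 = 0.081900
P(Recirculation branch lost) [AND] = 0.008892 × 0.081900 = 0.000728
P(Emergency loop unavailable) [AND] = 0.12 × 0.31 = 0.037200
P(Secondary loop unavailable) [AND] = 0.41 × 0.037200 = 0.015252
P(Makeup line unavailable) [AND] = 0.19 × 0.015252 = 0.002898
P(Heat-sink path 2 down) [OR] = 1 − (1−0.43) × (1−0.04) × (1−0.03) = 0.469216
P(Primary loop 2 inoperative) [OR] = 1 − (1−0.13) × (1−0.27) × (1−0.33) × (1−0.469216) = 0.774142
P(Reactor cooling lost) [OR] = 1 − (1−0.000728) × (1−0.002898) × (1−0.774142) = 0.774960
Rounded to 4 decimal places: P(Reactor cooling lost) ≈ 0.7750.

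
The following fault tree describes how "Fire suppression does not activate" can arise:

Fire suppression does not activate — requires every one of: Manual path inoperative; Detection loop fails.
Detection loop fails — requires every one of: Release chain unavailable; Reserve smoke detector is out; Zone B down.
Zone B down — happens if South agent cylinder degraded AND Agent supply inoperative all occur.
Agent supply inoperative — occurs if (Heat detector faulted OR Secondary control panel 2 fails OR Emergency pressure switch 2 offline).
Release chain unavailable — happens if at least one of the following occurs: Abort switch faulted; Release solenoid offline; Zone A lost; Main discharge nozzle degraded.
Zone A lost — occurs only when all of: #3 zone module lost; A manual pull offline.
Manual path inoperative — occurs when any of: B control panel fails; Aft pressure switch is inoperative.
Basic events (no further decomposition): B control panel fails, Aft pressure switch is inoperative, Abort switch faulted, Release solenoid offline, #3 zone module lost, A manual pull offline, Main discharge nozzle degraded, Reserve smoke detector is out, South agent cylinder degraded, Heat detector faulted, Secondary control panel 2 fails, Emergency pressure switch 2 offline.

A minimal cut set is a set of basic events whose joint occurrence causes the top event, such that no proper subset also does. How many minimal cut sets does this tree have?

Manual path inoperative [OR]: union of children's cut sets → 2 cut set(s).
Zone A lost [AND]: one cut set from each child combined → 1 × 1 = 1 cut set(s).
Release chain unavailable [OR]: union of children's cut sets → 4 cut set(s).
Agent supply inoperative [OR]: union of children's cut sets → 3 cut set(s).
Zone B down [AND]: one cut set from each child combined → 1 × 3 = 3 cut set(s).
Detection loop fails [AND]: one cut set from each child combined → 4 × 1 × 3 = 12 cut set(s).
Fire suppression does not activate [AND]: one cut set from each child combined → 2 × 12 = 24 cut set(s).

24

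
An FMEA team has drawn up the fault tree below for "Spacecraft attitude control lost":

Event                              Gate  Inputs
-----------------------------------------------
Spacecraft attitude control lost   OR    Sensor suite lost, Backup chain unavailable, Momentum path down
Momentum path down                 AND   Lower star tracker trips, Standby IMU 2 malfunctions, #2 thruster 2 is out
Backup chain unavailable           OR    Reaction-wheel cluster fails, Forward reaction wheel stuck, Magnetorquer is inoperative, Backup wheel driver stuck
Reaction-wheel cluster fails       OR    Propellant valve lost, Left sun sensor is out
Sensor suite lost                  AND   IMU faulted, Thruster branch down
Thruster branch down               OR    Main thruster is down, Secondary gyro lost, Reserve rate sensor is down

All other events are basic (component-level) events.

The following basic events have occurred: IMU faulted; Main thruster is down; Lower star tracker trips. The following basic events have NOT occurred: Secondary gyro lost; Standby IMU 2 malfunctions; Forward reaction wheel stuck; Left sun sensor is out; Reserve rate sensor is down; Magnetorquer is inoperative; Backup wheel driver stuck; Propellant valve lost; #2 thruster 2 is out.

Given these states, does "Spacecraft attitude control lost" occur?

Thruster branch down [OR]: Main thruster is down=occurs, Secondary gyro lost=not, Reserve rate sensor is down=not → at least one input occurs → occurs.
Sensor suite lost [AND]: IMU faulted=occurs, Thruster branch down=occurs → all inputs occur → occurs.
Reaction-wheel cluster fails [OR]: Propellant valve lost=not, Left sun sensor is out=not → no input occurs → does not occur.
Backup chain unavailable [OR]: Reaction-wheel cluster fails=not, Forward reaction wheel stuck=not, Magnetorquer is inoperative=not, Backup wheel driver stuck=not → no input occurs → does not occur.
Momentum path down [AND]: Lower star tracker trips=occurs, Standby IMU 2 malfunctions=not, #2 thruster 2 is out=not → not all inputs occur → does not occur.
Spacecraft attitude control lost [OR]: Sensor suite lost=occurs, Backup chain unavailable=not, Momentum path down=not → at least one input occurs → occurs.

Yes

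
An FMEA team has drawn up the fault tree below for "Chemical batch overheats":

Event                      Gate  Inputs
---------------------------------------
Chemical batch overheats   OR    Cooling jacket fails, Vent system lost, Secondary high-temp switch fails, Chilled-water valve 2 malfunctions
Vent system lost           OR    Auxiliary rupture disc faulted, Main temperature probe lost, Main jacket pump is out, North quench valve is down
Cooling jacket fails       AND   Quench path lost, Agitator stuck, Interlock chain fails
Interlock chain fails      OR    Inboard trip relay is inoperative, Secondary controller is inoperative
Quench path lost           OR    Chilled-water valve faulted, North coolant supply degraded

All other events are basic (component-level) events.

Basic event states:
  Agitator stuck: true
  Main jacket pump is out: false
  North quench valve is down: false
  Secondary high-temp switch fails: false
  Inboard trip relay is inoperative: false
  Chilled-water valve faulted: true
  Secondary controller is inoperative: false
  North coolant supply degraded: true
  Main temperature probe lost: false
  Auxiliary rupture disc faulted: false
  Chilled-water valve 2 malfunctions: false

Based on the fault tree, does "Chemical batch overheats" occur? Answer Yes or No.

No

Quench path lost [OR]: Chilled-water valve faulted=occurs, North coolant supply degraded=occurs → at least one input occurs → occurs.
Interlock chain fails [OR]: Inboard trip relay is inoperative=not, Secondary controller is inoperative=not → no input occurs → does not occur.
Cooling jacket fails [AND]: Quench path lost=occurs, Agitator stuck=occurs, Interlock chain fails=not → not all inputs occur → does not occur.
Vent system lost [OR]: Auxiliary rupture disc faulted=not, Main temperature probe lost=not, Main jacket pump is out=not, North quench valve is down=not → no input occurs → does not occur.
Chemical batch overheats [OR]: Cooling jacket fails=not, Vent system lost=not, Secondary high-temp switch fails=not, Chilled-water valve 2 malfunctions=not → no input occurs → does not occur.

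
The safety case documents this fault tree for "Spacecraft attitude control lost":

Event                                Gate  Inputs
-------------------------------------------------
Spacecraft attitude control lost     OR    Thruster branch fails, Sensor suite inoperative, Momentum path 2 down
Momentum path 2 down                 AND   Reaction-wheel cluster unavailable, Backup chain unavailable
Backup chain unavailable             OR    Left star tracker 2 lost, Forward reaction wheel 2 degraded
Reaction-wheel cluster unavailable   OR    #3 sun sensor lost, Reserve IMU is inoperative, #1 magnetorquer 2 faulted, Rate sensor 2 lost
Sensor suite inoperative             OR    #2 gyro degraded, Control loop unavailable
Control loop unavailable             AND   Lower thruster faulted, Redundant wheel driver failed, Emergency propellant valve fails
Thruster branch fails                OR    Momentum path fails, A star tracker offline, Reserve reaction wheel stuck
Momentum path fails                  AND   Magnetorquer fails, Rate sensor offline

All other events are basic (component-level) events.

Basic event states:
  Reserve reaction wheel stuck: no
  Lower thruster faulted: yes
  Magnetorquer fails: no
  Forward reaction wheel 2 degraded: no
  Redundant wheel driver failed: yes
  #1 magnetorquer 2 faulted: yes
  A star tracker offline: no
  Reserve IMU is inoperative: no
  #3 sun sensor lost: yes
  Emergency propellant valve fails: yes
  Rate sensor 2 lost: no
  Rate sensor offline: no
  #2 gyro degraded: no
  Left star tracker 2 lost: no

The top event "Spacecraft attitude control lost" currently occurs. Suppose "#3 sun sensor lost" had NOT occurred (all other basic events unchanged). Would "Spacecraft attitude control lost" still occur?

Counterfactual: set "#3 sun sensor lost" to not occurred.
Momentum path fails [AND]: Magnetorquer fails=not, Rate sensor offline=not → not all inputs occur → does not occur.
Thruster branch fails [OR]: Momentum path fails=not, A star tracker offline=not, Reserve reaction wheel stuck=not → no input occurs → does not occur.
Control loop unavailable [AND]: Lower thruster faulted=occurs, Redundant wheel driver failed=occurs, Emergency propellant valve fails=occurs → all inputs occur → occurs.
Sensor suite inoperative [OR]: #2 gyro degraded=not, Control loop unavailable=occurs → at least one input occurs → occurs.
Reaction-wheel cluster unavailable [OR]: #3 sun sensor lost=not, Reserve IMU is inoperative=not, #1 magnetorquer 2 faulted=occurs, Rate sensor 2 lost=not → at least one input occurs → occurs.
Backup chain unavailable [OR]: Left star tracker 2 lost=not, Forward reaction wheel 2 degraded=not → no input occurs → does not occur.
Momentum path 2 down [AND]: Reaction-wheel cluster unavailable=occurs, Backup chain unavailable=not → not all inputs occur → does not occur.
Spacecraft attitude control lost [OR]: Thruster branch fails=not, Sensor suite inoperative=occurs, Momentum path 2 down=not → at least one input occurs → occurs.

Yes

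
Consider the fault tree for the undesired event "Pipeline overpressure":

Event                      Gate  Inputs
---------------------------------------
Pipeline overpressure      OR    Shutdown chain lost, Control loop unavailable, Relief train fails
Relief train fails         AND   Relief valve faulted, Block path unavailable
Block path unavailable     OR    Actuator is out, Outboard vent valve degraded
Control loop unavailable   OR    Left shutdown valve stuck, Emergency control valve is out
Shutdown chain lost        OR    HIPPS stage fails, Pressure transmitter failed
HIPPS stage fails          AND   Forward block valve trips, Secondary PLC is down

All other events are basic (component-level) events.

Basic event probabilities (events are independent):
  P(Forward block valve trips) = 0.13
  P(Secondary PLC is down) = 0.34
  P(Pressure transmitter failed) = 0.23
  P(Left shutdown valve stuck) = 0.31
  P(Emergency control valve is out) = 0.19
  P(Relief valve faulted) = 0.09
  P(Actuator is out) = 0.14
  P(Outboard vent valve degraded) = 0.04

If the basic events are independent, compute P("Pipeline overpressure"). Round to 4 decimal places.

0.5951

P(HIPPS stage fails) [AND] = 0.13 × 0.34 = 0.044200
P(Shutdown chain lost) [OR] = 1 − (1−0.044200) × (1−0.23) = 0.264034
P(Control loop unavailable) [OR] = 1 − (1−0.31) × (1−0.19) = 0.441100
P(Block path unavailable) [OR] = 1 − (1−0.14) × (1−0.04) = 0.174400
P(Relief train fails) [AND] = 0.09 × 0.174400 = 0.015696
P(Pipeline overpressure) [OR] = 1 − (1−0.264034) × (1−0.441100) × (1−0.015696) = 0.595125
Rounded to 4 decimal places: P(Pipeline overpressure) ≈ 0.5951.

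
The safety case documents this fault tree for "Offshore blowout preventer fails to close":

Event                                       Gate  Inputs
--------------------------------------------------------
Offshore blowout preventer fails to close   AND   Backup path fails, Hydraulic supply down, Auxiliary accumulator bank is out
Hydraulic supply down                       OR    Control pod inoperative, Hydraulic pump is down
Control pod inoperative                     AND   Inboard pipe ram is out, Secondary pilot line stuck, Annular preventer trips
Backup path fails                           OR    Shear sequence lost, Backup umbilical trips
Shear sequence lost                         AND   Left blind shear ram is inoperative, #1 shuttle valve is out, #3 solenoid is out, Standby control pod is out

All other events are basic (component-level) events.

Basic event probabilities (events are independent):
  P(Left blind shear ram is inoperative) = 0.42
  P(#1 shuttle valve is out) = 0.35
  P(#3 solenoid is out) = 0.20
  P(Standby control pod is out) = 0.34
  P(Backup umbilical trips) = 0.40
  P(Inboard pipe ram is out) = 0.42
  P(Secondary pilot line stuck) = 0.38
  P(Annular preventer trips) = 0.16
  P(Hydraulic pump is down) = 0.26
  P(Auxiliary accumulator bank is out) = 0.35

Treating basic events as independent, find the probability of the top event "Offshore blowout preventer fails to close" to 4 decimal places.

0.0396

P(Shear sequence lost) [AND] = 0.42 × 0.35 × 0.20 × 0.34 = 0.009996
P(Backup path fails) [OR] = 1 − (1−0.009996) × (1−0.40) = 0.405998
P(Control pod inoperative) [AND] = 0.42 × 0.38 × 0.16 = 0.025536
P(Hydraulic supply down) [OR] = 1 − (1−0.025536) × (1−0.26) = 0.278897
P(Offshore blowout preventer fails to close) [AND] = 0.405998 × 0.278897 × 0.35 = 0.039631
Rounded to 4 decimal places: P(Offshore blowout preventer fails to close) ≈ 0.0396.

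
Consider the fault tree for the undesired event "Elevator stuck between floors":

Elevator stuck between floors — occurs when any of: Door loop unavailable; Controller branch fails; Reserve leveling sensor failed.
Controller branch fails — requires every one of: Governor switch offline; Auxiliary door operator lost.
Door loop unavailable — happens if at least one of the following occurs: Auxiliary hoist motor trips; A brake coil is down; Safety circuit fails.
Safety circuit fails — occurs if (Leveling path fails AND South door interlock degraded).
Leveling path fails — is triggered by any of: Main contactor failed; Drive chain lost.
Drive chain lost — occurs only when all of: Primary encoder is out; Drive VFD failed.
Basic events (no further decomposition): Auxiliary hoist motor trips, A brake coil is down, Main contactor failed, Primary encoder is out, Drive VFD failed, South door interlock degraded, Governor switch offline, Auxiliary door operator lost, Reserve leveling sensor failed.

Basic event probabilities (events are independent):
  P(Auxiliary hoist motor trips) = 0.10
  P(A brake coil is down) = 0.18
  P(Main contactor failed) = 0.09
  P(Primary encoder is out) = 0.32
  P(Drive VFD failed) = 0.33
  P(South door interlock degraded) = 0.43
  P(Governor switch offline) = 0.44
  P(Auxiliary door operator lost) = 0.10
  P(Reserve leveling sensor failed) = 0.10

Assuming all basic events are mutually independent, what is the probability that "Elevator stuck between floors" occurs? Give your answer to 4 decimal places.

0.4158

P(Drive chain lost) [AND] = 0.32 × 0.33 = 0.105600
P(Leveling path fails) [OR] = 1 − (1−0.09) × (1−0.105600) = 0.186096
P(Safety circuit fails) [AND] = 0.186096 × 0.43 = 0.080021
P(Door loop unavailable) [OR] = 1 − (1−0.10) × (1−0.18) × (1−0.080021) = 0.321055
P(Controller branch fails) [AND] = 0.44 × 0.10 = 0.044000
P(Elevator stuck between floors) [OR] = 1 − (1−0.321055) × (1−0.044000) × (1−0.10) = 0.415836
Rounded to 4 decimal places: P(Elevator stuck between floors) ≈ 0.4158.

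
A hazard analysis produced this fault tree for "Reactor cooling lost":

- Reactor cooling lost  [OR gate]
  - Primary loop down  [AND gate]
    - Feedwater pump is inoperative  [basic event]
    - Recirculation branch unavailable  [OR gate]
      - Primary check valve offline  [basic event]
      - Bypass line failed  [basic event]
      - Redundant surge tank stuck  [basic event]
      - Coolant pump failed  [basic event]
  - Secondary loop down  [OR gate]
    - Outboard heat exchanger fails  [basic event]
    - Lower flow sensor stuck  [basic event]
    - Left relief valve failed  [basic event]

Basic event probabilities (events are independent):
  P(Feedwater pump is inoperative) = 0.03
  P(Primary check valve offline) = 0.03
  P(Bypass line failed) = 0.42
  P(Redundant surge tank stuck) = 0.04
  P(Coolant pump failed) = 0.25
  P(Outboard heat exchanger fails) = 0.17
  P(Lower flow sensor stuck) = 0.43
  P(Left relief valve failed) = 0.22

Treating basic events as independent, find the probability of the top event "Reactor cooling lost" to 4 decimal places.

0.6376

P(Recirculation branch unavailable) [OR] = 1 − (1−0.03) × (1−0.42) × (1−0.04) × (1−0.25) = 0.594928
P(Primary loop down) [AND] = 0.03 × 0.594928 = 0.017848
P(Secondary loop down) [OR] = 1 − (1−0.17) × (1−0.43) × (1−0.22) = 0.630982
P(Reactor cooling lost) [OR] = 1 − (1−0.017848) × (1−0.630982) = 0.637568
Rounded to 4 decimal places: P(Reactor cooling lost) ≈ 0.6376.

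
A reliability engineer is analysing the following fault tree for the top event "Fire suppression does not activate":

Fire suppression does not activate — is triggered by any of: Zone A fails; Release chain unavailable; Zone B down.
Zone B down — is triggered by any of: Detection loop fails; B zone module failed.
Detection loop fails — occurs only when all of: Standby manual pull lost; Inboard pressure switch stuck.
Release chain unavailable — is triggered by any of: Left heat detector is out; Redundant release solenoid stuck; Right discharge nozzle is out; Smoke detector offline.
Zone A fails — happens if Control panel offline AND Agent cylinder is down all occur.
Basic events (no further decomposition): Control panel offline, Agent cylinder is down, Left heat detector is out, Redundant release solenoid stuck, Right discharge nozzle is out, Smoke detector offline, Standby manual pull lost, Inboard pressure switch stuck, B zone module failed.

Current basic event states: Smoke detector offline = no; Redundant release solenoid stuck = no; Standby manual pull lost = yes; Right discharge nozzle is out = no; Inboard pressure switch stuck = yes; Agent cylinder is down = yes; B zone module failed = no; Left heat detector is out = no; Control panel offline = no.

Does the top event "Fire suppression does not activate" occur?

Yes

Zone A fails [AND]: Control panel offline=not, Agent cylinder is down=occurs → not all inputs occur → does not occur.
Release chain unavailable [OR]: Left heat detector is out=not, Redundant release solenoid stuck=not, Right discharge nozzle is out=not, Smoke detector offline=not → no input occurs → does not occur.
Detection loop fails [AND]: Standby manual pull lost=occurs, Inboard pressure switch stuck=occurs → all inputs occur → occurs.
Zone B down [OR]: Detection loop fails=occurs, B zone module failed=not → at least one input occurs → occurs.
Fire suppression does not activate [OR]: Zone A fails=not, Release chain unavailable=not, Zone B down=occurs → at least one input occurs → occurs.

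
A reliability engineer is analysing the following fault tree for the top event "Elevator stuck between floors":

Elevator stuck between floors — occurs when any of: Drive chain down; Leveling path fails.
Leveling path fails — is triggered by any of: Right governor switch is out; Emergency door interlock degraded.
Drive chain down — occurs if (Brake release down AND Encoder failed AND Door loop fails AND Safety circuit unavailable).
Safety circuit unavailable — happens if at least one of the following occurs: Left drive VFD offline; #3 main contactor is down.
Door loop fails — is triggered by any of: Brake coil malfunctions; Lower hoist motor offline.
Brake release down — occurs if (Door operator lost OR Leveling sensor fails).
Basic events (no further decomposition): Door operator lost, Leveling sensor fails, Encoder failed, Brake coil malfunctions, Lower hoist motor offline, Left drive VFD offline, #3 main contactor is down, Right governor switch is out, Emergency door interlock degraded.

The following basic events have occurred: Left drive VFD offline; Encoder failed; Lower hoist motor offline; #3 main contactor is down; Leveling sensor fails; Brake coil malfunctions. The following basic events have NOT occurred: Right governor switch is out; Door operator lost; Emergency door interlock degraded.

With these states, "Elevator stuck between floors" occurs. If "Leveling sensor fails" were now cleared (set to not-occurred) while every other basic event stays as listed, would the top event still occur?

No

Counterfactual: set "Leveling sensor fails" to not occurred.
Brake release down [OR]: Door operator lost=not, Leveling sensor fails=not → no input occurs → does not occur.
Door loop fails [OR]: Brake coil malfunctions=occurs, Lower hoist motor offline=occurs → at least one input occurs → occurs.
Safety circuit unavailable [OR]: Left drive VFD offline=occurs, #3 main contactor is down=occurs → at least one input occurs → occurs.
Drive chain down [AND]: Brake release down=not, Encoder failed=occurs, Door loop fails=occurs, Safety circuit unavailable=occurs → not all inputs occur → does not occur.
Leveling path fails [OR]: Right governor switch is out=not, Emergency door interlock degraded=not → no input occurs → does not occur.
Elevator stuck between floors [OR]: Drive chain down=not, Leveling path fails=not → no input occurs → does not occur.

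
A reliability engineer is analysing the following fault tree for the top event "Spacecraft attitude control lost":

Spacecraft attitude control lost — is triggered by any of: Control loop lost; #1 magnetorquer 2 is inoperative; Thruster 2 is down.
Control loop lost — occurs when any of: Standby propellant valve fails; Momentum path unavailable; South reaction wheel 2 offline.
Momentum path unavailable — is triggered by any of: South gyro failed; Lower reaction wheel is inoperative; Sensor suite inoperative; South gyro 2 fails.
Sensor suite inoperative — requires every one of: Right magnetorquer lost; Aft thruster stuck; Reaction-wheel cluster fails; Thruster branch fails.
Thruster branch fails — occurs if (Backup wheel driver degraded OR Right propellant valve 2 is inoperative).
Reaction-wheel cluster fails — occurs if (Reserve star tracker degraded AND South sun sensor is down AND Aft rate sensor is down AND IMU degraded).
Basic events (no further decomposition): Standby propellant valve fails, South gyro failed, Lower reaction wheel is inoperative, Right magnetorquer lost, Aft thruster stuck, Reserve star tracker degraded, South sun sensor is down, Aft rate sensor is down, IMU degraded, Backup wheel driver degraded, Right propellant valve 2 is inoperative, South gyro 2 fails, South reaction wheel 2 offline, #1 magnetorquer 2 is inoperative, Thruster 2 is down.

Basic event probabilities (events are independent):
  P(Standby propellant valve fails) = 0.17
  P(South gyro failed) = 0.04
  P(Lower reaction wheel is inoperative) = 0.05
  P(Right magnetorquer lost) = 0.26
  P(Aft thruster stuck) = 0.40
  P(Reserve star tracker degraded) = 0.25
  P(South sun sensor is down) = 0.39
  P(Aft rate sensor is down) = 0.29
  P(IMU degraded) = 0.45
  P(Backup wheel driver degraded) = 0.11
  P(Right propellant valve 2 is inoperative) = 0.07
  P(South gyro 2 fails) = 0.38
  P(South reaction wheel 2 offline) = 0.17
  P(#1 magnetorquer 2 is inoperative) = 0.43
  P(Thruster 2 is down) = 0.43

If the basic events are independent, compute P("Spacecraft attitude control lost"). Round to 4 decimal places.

P(Reaction-wheel cluster fails) [AND] = 0.25 × 0.39 × 0.29 × 0.45 = 0.012724
P(Thruster branch fails) [OR] = 1 − (1−0.11) × (1−0.07) = 0.172300
P(Sensor suite inoperative) [AND] = 0.26 × 0.40 × 0.012724 × 0.172300 = 0.000228
P(Momentum path unavailable) [OR] = 1 − (1−0.04) × (1−0.05) × (1−0.000228) × (1−0.38) = 0.434689
P(Control loop lost) [OR] = 1 − (1−0.17) × (1−0.434689) × (1−0.17) = 0.610557
P(Spacecraft attitude control lost) [OR] = 1 − (1−0.610557) × (1−0.43) × (1−0.43) = 0.873470
Rounded to 4 decimal places: P(Spacecraft attitude control lost) ≈ 0.8735.

0.8735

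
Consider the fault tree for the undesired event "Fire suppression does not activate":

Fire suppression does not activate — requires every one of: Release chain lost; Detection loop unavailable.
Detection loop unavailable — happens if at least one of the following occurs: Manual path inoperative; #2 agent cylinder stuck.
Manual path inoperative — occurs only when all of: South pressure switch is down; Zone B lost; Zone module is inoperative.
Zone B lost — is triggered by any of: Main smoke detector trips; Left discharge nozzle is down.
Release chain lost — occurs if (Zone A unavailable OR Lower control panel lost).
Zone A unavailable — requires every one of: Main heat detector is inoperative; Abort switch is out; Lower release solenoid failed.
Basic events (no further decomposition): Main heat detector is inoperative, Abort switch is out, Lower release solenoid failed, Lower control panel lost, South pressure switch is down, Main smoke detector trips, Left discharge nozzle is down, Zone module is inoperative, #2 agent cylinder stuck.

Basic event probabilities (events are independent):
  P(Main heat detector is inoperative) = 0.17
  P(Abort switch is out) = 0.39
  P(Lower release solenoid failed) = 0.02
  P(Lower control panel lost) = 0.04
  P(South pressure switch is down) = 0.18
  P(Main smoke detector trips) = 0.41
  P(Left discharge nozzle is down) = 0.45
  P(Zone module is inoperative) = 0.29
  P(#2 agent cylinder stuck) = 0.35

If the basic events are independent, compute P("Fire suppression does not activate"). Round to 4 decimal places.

P(Zone A unavailable) [AND] = 0.17 × 0.39 × 0.02 = 0.001326
P(Release chain lost) [OR] = 1 − (1−0.001326) × (1−0.04) = 0.041273
P(Zone B lost) [OR] = 1 − (1−0.41) × (1−0.45) = 0.675500
P(Manual path inoperative) [AND] = 0.18 × 0.675500 × 0.29 = 0.035261
P(Detection loop unavailable) [OR] = 1 − (1−0.035261) × (1−0.35) = 0.372920
P(Fire suppression does not activate) [AND] = 0.041273 × 0.372920 = 0.015392
Rounded to 4 decimal places: P(Fire suppression does not activate) ≈ 0.0154.

0.0154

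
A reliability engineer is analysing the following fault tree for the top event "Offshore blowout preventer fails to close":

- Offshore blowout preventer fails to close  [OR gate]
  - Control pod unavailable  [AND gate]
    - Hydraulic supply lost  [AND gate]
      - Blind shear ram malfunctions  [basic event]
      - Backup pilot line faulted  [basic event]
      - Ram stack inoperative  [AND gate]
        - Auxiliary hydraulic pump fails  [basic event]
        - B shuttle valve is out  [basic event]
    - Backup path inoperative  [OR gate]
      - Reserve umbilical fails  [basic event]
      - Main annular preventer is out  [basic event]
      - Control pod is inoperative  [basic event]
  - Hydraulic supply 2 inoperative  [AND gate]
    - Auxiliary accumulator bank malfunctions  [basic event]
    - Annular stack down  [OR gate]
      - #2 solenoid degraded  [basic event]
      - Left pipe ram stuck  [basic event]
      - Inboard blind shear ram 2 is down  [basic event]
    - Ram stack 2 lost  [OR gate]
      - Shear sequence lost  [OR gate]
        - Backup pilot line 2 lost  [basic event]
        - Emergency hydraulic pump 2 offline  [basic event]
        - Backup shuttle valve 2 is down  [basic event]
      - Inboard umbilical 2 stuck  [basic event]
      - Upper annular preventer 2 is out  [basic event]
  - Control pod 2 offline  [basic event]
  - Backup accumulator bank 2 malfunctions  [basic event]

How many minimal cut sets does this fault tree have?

Ram stack inoperative [AND]: one cut set from each child combined → 1 × 1 = 1 cut set(s).
Hydraulic supply lost [AND]: one cut set from each child combined → 1 × 1 × 1 = 1 cut set(s).
Backup path inoperative [OR]: union of children's cut sets → 3 cut set(s).
Control pod unavailable [AND]: one cut set from each child combined → 1 × 3 = 3 cut set(s).
Annular stack down [OR]: union of children's cut sets → 3 cut set(s).
Shear sequence lost [OR]: union of children's cut sets → 3 cut set(s).
Ram stack 2 lost [OR]: union of children's cut sets → 5 cut set(s).
Hydraulic supply 2 inoperative [AND]: one cut set from each child combined → 1 × 3 × 5 = 15 cut set(s).
Offshore blowout preventer fails to close [OR]: union of children's cut sets → 20 cut set(s).

20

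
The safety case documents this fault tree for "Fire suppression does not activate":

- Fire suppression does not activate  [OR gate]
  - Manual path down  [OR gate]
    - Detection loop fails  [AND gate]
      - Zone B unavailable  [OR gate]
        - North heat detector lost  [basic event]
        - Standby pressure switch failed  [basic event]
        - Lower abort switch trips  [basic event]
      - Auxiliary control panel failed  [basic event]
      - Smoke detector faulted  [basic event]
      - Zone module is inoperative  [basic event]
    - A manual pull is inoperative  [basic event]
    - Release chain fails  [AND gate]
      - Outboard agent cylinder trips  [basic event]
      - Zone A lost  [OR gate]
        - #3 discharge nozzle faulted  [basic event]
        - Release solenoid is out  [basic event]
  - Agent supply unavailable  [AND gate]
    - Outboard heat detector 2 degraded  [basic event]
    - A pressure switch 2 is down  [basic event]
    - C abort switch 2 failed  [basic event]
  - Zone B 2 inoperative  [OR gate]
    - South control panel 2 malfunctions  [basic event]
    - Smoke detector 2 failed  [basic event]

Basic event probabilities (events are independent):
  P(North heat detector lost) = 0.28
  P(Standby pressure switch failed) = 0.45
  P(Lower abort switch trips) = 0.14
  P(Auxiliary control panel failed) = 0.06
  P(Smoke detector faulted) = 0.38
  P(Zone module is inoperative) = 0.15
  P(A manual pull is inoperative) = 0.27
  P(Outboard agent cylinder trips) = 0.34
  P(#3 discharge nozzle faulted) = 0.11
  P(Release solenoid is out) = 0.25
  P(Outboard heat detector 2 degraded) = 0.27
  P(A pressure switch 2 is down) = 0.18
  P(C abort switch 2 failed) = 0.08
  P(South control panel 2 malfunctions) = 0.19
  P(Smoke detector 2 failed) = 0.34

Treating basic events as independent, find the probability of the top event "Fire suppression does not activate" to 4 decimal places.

P(Zone B unavailable) [OR] = 1 − (1−0.28) × (1−0.45) × (1−0.14) = 0.659440
P(Detection loop fails) [AND] = 0.659440 × 0.06 × 0.38 × 0.15 = 0.002255
P(Zone A lost) [OR] = 1 − (1−0.11) × (1−0.25) = 0.332500
P(Release chain fails) [AND] = 0.34 × 0.332500 = 0.113050
P(Manual path down) [OR] = 1 − (1−0.002255) × (1−0.27) × (1−0.113050) = 0.353987
P(Agent supply unavailable) [AND] = 0.27 × 0.18 × 0.08 = 0.003888
P(Zone B 2 inoperative) [OR] = 1 − (1−0.19) × (1−0.34) = 0.465400
P(Fire suppression does not activate) [OR] = 1 − (1−0.353987) × (1−0.003888) × (1−0.465400) = 0.655984
Rounded to 4 decimal places: P(Fire suppression does not activate) ≈ 0.6560.

0.6560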